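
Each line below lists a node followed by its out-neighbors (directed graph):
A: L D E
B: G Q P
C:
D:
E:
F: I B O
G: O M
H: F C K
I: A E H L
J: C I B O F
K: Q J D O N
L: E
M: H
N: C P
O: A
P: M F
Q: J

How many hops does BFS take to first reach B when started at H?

2

Level 0: H
Level 1: C, F, K
Level 2: B, D, I, J, N, O, Q
Level 3: A, E, G, L, P
Level 4: M
B first appears at level 2.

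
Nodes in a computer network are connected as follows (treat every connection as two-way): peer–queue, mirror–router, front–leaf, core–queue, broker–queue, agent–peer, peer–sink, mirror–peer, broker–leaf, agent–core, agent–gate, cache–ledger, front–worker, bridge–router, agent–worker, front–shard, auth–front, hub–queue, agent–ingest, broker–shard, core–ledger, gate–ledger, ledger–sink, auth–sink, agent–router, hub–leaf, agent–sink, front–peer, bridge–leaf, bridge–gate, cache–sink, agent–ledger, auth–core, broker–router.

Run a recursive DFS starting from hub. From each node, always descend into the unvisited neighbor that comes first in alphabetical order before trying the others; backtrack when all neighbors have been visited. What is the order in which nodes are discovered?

Visit hub
hub → leaf
leaf → bridge
bridge → gate
gate → agent
agent → core
core → auth
auth → front
front → peer
peer → mirror
mirror → router
router → broker
broker → queue
broker → shard
peer → sink
sink → cache
cache → ledger
front → worker
agent → ingest

hub leaf bridge gate agent core auth front peer mirror router broker queue shard sink cache ledger worker ingest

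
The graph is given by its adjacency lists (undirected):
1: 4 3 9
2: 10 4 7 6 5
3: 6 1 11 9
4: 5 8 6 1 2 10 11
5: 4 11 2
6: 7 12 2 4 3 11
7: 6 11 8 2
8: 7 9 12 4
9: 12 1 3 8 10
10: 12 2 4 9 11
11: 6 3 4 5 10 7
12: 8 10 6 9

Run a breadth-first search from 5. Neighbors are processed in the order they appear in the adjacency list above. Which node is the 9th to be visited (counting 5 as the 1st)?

Visit 5; enqueue 4, 11, 2 → queue [4, 11, 2]
Visit 4; enqueue 8, 6, 1, 10 → queue [11, 2, 8, 6, 1, 10]
Visit 11; enqueue 3, 7 → queue [2, 8, 6, 1, 10, 3, 7]
Visit 2 → queue [8, 6, 1, 10, 3, 7]
Visit 8; enqueue 9, 12 → queue [6, 1, 10, 3, 7, 9, 12]
Visit 6 → queue [1, 10, 3, 7, 9, 12]
Visit 1 → queue [10, 3, 7, 9, 12]
Visit 10 → queue [3, 7, 9, 12]
Visit 3 → queue [7, 9, 12]
Visit 7 → queue [9, 12]
Visit 9 → queue [12]
Visit 12 → queue []

Visit order: 5, 4, 11, 2, 8, 6, 1, 10, 3, 7, 9, 12

3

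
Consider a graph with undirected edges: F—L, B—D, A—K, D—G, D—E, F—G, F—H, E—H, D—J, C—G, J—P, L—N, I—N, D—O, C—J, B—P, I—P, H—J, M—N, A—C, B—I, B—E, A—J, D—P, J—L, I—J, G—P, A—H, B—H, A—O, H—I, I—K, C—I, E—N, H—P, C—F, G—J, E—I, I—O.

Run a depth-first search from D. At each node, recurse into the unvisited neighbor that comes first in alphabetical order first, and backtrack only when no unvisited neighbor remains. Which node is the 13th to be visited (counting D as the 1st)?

L

Visit D
D → B
B → E
E → H
H → A
A → C
C → F
F → G
G → J
J → I
I → K
I → N
N → L
N → M
I → O
I → P

Visit order: D, B, E, H, A, C, F, G, J, I, K, N, L, M, O, P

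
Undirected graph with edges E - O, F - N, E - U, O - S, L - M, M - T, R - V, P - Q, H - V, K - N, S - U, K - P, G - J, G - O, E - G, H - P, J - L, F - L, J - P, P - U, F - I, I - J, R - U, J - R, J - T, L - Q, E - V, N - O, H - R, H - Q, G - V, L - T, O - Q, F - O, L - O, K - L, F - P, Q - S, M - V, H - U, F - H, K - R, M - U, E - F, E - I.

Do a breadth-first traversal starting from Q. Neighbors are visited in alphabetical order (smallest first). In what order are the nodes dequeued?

Visit Q; enqueue H, L, O, P, S → queue [H, L, O, P, S]
Visit H; enqueue F, R, U, V → queue [L, O, P, S, F, R, U, V]
Visit L; enqueue J, K, M, T → queue [O, P, S, F, R, U, V, J, K, M, T]
Visit O; enqueue E, G, N → queue [P, S, F, R, U, V, J, K, M, T, E, G, N]
Visit P → queue [S, F, R, U, V, J, K, M, T, E, G, N]
Visit S → queue [F, R, U, V, J, K, M, T, E, G, N]
Visit F; enqueue I → queue [R, U, V, J, K, M, T, E, G, N, I]
Visit R → queue [U, V, J, K, M, T, E, G, N, I]
Visit U → queue [V, J, K, M, T, E, G, N, I]
Visit V → queue [J, K, M, T, E, G, N, I]
Visit J → queue [K, M, T, E, G, N, I]
Visit K → queue [M, T, E, G, N, I]
Visit M → queue [T, E, G, N, I]
Visit T → queue [E, G, N, I]
Visit E → queue [G, N, I]
Visit G → queue [N, I]
Visit N → queue [I]
Visit I → queue []

Q, H, L, O, P, S, F, R, U, V, J, K, M, T, E, G, N, I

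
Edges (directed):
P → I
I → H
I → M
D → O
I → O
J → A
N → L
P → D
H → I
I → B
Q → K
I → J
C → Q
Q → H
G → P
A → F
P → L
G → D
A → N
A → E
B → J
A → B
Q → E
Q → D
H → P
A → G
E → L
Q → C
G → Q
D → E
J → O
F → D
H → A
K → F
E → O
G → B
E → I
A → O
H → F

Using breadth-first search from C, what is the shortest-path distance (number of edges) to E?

2

Level 0: C
Level 1: Q
Level 2: D, E, H, K
Level 3: A, F, I, L, O, P
Level 4: B, G, J, M, N
E first appears at level 2.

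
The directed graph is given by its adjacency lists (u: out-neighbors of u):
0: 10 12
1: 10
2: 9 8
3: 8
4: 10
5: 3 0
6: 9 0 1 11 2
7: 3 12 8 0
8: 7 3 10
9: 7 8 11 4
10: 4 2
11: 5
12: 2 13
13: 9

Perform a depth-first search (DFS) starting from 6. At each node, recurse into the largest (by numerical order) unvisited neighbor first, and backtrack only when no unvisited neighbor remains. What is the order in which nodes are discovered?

6, 11, 5, 3, 8, 10, 4, 2, 9, 7, 12, 13, 0, 1

Visit 6
6 → 11
11 → 5
5 → 3
3 → 8
8 → 10
10 → 4
10 → 2
2 → 9
9 → 7
7 → 12
12 → 13
7 → 0
6 → 1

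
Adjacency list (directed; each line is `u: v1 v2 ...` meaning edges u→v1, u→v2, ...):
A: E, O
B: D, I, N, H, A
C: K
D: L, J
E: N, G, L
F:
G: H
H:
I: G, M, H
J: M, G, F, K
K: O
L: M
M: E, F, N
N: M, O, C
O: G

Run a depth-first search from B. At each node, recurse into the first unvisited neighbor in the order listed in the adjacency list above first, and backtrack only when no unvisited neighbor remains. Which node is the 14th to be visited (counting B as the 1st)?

I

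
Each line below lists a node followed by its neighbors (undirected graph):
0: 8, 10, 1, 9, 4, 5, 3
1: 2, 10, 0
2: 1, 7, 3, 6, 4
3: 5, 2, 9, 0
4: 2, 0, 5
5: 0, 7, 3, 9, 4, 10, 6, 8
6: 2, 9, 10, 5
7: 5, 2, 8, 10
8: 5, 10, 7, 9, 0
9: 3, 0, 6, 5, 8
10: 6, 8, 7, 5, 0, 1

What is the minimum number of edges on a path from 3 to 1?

Level 0: 3
Level 1: 0, 2, 5, 9
Level 2: 1, 4, 6, 7, 8, 10
1 first appears at level 2.

2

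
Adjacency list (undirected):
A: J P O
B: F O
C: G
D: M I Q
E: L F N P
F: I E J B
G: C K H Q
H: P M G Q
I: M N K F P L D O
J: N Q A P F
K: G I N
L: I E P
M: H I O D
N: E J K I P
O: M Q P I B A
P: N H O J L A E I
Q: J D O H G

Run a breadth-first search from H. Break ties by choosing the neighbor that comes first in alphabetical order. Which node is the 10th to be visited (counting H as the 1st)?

O

Visit H; enqueue G, M, P, Q → queue [G, M, P, Q]
Visit G; enqueue C, K → queue [M, P, Q, C, K]
Visit M; enqueue D, I, O → queue [P, Q, C, K, D, I, O]
Visit P; enqueue A, E, J, L, N → queue [Q, C, K, D, I, O, A, E, J, L, N]
Visit Q → queue [C, K, D, I, O, A, E, J, L, N]
Visit C → queue [K, D, I, O, A, E, J, L, N]
Visit K → queue [D, I, O, A, E, J, L, N]
Visit D → queue [I, O, A, E, J, L, N]
Visit I; enqueue F → queue [O, A, E, J, L, N, F]
Visit O; enqueue B → queue [A, E, J, L, N, F, B]
Visit A → queue [E, J, L, N, F, B]
Visit E → queue [J, L, N, F, B]
Visit J → queue [L, N, F, B]
Visit L → queue [N, F, B]
Visit N → queue [F, B]
Visit F → queue [B]
Visit B → queue []

Visit order: H, G, M, P, Q, C, K, D, I, O, A, E, J, L, N, F, B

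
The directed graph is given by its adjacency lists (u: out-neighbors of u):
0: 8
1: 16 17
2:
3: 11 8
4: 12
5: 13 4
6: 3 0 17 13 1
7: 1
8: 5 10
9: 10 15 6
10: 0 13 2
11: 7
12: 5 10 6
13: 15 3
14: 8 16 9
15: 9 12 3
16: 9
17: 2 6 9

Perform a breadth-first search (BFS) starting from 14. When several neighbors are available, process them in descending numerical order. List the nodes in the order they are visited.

14 16 9 8 15 10 6 5 12 3 13 2 0 17 1 4 11 7

Visit 14; enqueue 16, 9, 8 → queue [16, 9, 8]
Visit 16 → queue [9, 8]
Visit 9; enqueue 15, 10, 6 → queue [8, 15, 10, 6]
Visit 8; enqueue 5 → queue [15, 10, 6, 5]
Visit 15; enqueue 12, 3 → queue [10, 6, 5, 12, 3]
Visit 10; enqueue 13, 2, 0 → queue [6, 5, 12, 3, 13, 2, 0]
Visit 6; enqueue 17, 1 → queue [5, 12, 3, 13, 2, 0, 17, 1]
Visit 5; enqueue 4 → queue [12, 3, 13, 2, 0, 17, 1, 4]
Visit 12 → queue [3, 13, 2, 0, 17, 1, 4]
Visit 3; enqueue 11 → queue [13, 2, 0, 17, 1, 4, 11]
Visit 13 → queue [2, 0, 17, 1, 4, 11]
Visit 2 → queue [0, 17, 1, 4, 11]
Visit 0 → queue [17, 1, 4, 11]
Visit 17 → queue [1, 4, 11]
Visit 1 → queue [4, 11]
Visit 4 → queue [11]
Visit 11; enqueue 7 → queue [7]
Visit 7 → queue []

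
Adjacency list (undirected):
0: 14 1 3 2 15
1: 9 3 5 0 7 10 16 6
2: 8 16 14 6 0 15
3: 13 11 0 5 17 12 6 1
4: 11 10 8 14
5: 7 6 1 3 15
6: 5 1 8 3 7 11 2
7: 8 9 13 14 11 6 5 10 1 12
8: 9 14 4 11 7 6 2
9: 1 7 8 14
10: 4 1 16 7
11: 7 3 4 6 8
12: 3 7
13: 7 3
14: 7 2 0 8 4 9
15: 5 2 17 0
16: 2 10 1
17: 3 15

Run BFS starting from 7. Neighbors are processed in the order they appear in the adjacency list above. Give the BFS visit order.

Visit 7; enqueue 8, 9, 13, 14, 11, 6, 5, 10, 1, 12 → queue [8, 9, 13, 14, 11, 6, 5, 10, 1, 12]
Visit 8; enqueue 4, 2 → queue [9, 13, 14, 11, 6, 5, 10, 1, 12, 4, 2]
Visit 9 → queue [13, 14, 11, 6, 5, 10, 1, 12, 4, 2]
Visit 13; enqueue 3 → queue [14, 11, 6, 5, 10, 1, 12, 4, 2, 3]
Visit 14; enqueue 0 → queue [11, 6, 5, 10, 1, 12, 4, 2, 3, 0]
Visit 11 → queue [6, 5, 10, 1, 12, 4, 2, 3, 0]
Visit 6 → queue [5, 10, 1, 12, 4, 2, 3, 0]
Visit 5; enqueue 15 → queue [10, 1, 12, 4, 2, 3, 0, 15]
Visit 10; enqueue 16 → queue [1, 12, 4, 2, 3, 0, 15, 16]
Visit 1 → queue [12, 4, 2, 3, 0, 15, 16]
Visit 12 → queue [4, 2, 3, 0, 15, 16]
Visit 4 → queue [2, 3, 0, 15, 16]
Visit 2 → queue [3, 0, 15, 16]
Visit 3; enqueue 17 → queue [0, 15, 16, 17]
Visit 0 → queue [15, 16, 17]
Visit 15 → queue [16, 17]
Visit 16 → queue [17]
Visit 17 → queue []

7, 8, 9, 13, 14, 11, 6, 5, 10, 1, 12, 4, 2, 3, 0, 15, 16, 17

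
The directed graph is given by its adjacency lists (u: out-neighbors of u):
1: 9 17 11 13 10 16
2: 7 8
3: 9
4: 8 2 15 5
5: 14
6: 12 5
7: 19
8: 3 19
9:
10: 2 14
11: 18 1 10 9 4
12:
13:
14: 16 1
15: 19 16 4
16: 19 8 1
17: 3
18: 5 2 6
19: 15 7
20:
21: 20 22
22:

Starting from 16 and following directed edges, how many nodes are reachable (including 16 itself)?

19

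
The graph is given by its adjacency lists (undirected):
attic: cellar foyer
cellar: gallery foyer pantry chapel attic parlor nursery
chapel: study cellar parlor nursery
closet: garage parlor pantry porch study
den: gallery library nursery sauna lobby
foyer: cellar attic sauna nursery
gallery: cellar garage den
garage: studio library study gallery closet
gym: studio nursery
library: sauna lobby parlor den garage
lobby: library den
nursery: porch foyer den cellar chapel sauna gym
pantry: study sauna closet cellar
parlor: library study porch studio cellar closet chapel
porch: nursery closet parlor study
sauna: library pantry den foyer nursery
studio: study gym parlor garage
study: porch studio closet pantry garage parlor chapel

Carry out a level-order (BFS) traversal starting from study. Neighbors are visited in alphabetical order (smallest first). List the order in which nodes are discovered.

study chapel closet garage pantry parlor porch studio cellar nursery gallery library sauna gym attic foyer den lobby

Visit study; enqueue chapel, closet, garage, pantry, parlor, porch, studio → queue [chapel, closet, garage, pantry, parlor, porch, studio]
Visit chapel; enqueue cellar, nursery → queue [closet, garage, pantry, parlor, porch, studio, cellar, nursery]
Visit closet → queue [garage, pantry, parlor, porch, studio, cellar, nursery]
Visit garage; enqueue gallery, library → queue [pantry, parlor, porch, studio, cellar, nursery, gallery, library]
Visit pantry; enqueue sauna → queue [parlor, porch, studio, cellar, nursery, gallery, library, sauna]
Visit parlor → queue [porch, studio, cellar, nursery, gallery, library, sauna]
Visit porch → queue [studio, cellar, nursery, gallery, library, sauna]
Visit studio; enqueue gym → queue [cellar, nursery, gallery, library, sauna, gym]
Visit cellar; enqueue attic, foyer → queue [nursery, gallery, library, sauna, gym, attic, foyer]
Visit nursery; enqueue den → queue [gallery, library, sauna, gym, attic, foyer, den]
Visit gallery → queue [library, sauna, gym, attic, foyer, den]
Visit library; enqueue lobby → queue [sauna, gym, attic, foyer, den, lobby]
Visit sauna → queue [gym, attic, foyer, den, lobby]
Visit gym → queue [attic, foyer, den, lobby]
Visit attic → queue [foyer, den, lobby]
Visit foyer → queue [den, lobby]
Visit den → queue [lobby]
Visit lobby → queue []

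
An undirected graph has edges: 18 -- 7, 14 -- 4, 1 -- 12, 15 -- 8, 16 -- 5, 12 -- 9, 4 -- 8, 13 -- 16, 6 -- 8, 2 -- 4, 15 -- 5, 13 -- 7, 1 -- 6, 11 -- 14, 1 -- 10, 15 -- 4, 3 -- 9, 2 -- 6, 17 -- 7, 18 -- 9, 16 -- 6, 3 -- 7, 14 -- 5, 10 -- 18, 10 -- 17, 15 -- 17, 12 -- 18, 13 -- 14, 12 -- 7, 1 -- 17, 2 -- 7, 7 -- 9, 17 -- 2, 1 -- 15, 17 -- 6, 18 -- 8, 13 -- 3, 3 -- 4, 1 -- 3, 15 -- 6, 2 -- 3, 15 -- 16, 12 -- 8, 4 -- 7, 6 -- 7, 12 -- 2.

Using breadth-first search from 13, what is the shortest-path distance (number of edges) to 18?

2

Level 0: 13
Level 1: 3, 7, 14, 16
Level 2: 1, 2, 4, 5, 6, 9, 11, 12, 15, 17, 18
Level 3: 8, 10
18 first appears at level 2.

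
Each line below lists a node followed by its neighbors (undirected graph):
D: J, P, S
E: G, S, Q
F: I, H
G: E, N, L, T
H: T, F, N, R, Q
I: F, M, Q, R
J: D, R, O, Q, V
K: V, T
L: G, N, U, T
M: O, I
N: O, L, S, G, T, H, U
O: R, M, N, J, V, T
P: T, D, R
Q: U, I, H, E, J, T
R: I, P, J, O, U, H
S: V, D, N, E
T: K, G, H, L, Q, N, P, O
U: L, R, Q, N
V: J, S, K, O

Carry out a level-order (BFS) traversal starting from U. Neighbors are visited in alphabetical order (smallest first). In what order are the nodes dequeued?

Visit U; enqueue L, N, Q, R → queue [L, N, Q, R]
Visit L; enqueue G, T → queue [N, Q, R, G, T]
Visit N; enqueue H, O, S → queue [Q, R, G, T, H, O, S]
Visit Q; enqueue E, I, J → queue [R, G, T, H, O, S, E, I, J]
Visit R; enqueue P → queue [G, T, H, O, S, E, I, J, P]
Visit G → queue [T, H, O, S, E, I, J, P]
Visit T; enqueue K → queue [H, O, S, E, I, J, P, K]
Visit H; enqueue F → queue [O, S, E, I, J, P, K, F]
Visit O; enqueue M, V → queue [S, E, I, J, P, K, F, M, V]
Visit S; enqueue D → queue [E, I, J, P, K, F, M, V, D]
Visit E → queue [I, J, P, K, F, M, V, D]
Visit I → queue [J, P, K, F, M, V, D]
Visit J → queue [P, K, F, M, V, D]
Visit P → queue [K, F, M, V, D]
Visit K → queue [F, M, V, D]
Visit F → queue [M, V, D]
Visit M → queue [V, D]
Visit V → queue [D]
Visit D → queue []

U L N Q R G T H O S E I J P K F M V D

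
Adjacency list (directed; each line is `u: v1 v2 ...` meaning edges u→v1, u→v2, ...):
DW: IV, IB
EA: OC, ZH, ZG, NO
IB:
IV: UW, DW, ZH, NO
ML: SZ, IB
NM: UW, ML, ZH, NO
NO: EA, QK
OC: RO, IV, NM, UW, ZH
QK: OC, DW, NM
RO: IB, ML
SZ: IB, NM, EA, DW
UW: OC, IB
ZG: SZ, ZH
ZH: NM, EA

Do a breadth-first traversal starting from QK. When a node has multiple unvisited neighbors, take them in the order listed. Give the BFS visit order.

QK -> OC -> DW -> NM -> RO -> IV -> UW -> ZH -> IB -> ML -> NO -> EA -> SZ -> ZG

Visit QK; enqueue OC, DW, NM → queue [OC, DW, NM]
Visit OC; enqueue RO, IV, UW, ZH → queue [DW, NM, RO, IV, UW, ZH]
Visit DW; enqueue IB → queue [NM, RO, IV, UW, ZH, IB]
Visit NM; enqueue ML, NO → queue [RO, IV, UW, ZH, IB, ML, NO]
Visit RO → queue [IV, UW, ZH, IB, ML, NO]
Visit IV → queue [UW, ZH, IB, ML, NO]
Visit UW → queue [ZH, IB, ML, NO]
Visit ZH; enqueue EA → queue [IB, ML, NO, EA]
Visit IB → queue [ML, NO, EA]
Visit ML; enqueue SZ → queue [NO, EA, SZ]
Visit NO → queue [EA, SZ]
Visit EA; enqueue ZG → queue [SZ, ZG]
Visit SZ → queue [ZG]
Visit ZG → queue []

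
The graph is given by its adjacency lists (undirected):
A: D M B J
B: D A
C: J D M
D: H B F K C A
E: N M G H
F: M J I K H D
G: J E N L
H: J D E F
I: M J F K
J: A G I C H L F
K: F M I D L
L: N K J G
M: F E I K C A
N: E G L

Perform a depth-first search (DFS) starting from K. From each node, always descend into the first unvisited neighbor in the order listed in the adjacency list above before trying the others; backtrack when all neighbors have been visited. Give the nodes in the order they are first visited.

Visit K
K → F
F → M
M → E
E → N
N → G
G → J
J → A
A → D
D → H
D → B
D → C
J → I
J → L

K F M E N G J A D H B C I L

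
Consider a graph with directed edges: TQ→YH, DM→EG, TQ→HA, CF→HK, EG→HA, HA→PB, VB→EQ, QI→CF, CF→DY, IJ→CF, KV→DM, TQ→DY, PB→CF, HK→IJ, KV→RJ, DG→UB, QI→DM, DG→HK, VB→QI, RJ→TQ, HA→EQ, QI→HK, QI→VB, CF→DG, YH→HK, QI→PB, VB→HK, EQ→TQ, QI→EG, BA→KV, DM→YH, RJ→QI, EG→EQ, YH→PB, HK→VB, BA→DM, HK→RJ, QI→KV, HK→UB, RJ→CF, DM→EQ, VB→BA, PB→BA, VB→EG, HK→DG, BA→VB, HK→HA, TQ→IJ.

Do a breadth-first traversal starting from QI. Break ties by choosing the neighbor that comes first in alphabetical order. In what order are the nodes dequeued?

QI → CF → DM → EG → HK → KV → PB → VB → DG → DY → EQ → YH → HA → IJ → RJ → UB → BA → TQ

Visit QI; enqueue CF, DM, EG, HK, KV, PB, VB → queue [CF, DM, EG, HK, KV, PB, VB]
Visit CF; enqueue DG, DY → queue [DM, EG, HK, KV, PB, VB, DG, DY]
Visit DM; enqueue EQ, YH → queue [EG, HK, KV, PB, VB, DG, DY, EQ, YH]
Visit EG; enqueue HA → queue [HK, KV, PB, VB, DG, DY, EQ, YH, HA]
Visit HK; enqueue IJ, RJ, UB → queue [KV, PB, VB, DG, DY, EQ, YH, HA, IJ, RJ, UB]
Visit KV → queue [PB, VB, DG, DY, EQ, YH, HA, IJ, RJ, UB]
Visit PB; enqueue BA → queue [VB, DG, DY, EQ, YH, HA, IJ, RJ, UB, BA]
Visit VB → queue [DG, DY, EQ, YH, HA, IJ, RJ, UB, BA]
Visit DG → queue [DY, EQ, YH, HA, IJ, RJ, UB, BA]
Visit DY → queue [EQ, YH, HA, IJ, RJ, UB, BA]
Visit EQ; enqueue TQ → queue [YH, HA, IJ, RJ, UB, BA, TQ]
Visit YH → queue [HA, IJ, RJ, UB, BA, TQ]
Visit HA → queue [IJ, RJ, UB, BA, TQ]
Visit IJ → queue [RJ, UB, BA, TQ]
Visit RJ → queue [UB, BA, TQ]
Visit UB → queue [BA, TQ]
Visit BA → queue [TQ]
Visit TQ → queue []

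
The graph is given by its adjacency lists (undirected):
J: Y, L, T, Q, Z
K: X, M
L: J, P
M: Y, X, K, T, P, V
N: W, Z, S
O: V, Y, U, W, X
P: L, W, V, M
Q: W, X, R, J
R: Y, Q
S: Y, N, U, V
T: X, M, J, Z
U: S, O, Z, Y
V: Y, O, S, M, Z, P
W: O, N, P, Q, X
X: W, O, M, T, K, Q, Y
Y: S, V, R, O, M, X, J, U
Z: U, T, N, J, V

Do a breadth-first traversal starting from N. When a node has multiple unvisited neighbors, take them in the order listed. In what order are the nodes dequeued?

N, W, Z, S, O, P, Q, X, U, T, J, V, Y, L, M, R, K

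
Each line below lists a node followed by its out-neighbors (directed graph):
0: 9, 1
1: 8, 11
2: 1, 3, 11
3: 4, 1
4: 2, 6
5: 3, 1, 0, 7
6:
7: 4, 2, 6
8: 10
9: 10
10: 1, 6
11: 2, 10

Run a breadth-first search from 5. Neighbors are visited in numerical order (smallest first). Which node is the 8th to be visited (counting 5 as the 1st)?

Visit 5; enqueue 0, 1, 3, 7 → queue [0, 1, 3, 7]
Visit 0; enqueue 9 → queue [1, 3, 7, 9]
Visit 1; enqueue 8, 11 → queue [3, 7, 9, 8, 11]
Visit 3; enqueue 4 → queue [7, 9, 8, 11, 4]
Visit 7; enqueue 2, 6 → queue [9, 8, 11, 4, 2, 6]
Visit 9; enqueue 10 → queue [8, 11, 4, 2, 6, 10]
Visit 8 → queue [11, 4, 2, 6, 10]
Visit 11 → queue [4, 2, 6, 10]
Visit 4 → queue [2, 6, 10]
Visit 2 → queue [6, 10]
Visit 6 → queue [10]
Visit 10 → queue []

Visit order: 5, 0, 1, 3, 7, 9, 8, 11, 4, 2, 6, 10

11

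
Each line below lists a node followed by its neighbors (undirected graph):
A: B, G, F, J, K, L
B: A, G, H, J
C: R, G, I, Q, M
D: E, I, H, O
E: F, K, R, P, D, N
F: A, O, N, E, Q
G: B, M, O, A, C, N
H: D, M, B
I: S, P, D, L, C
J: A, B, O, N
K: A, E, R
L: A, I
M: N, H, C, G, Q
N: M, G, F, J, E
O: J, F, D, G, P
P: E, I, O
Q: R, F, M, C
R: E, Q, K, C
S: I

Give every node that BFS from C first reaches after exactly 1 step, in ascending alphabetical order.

Level 0: C
Level 1: G, I, M, Q, R
Level 2: A, B, D, E, F, H, K, L, N, O, P, S
Level 3: J

G, I, M, Q, R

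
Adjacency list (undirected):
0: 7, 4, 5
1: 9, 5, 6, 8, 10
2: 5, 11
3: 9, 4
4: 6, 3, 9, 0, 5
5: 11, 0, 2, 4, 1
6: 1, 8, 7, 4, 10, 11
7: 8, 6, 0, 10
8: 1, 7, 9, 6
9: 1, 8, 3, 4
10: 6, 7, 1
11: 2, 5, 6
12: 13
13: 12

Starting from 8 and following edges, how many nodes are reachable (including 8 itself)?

BFS from 8 visits: 8, 9, 7, 6, 1, 4, 3, 10, 0, 11, 5, 2
Reachable nodes: 12 of 14 total.

12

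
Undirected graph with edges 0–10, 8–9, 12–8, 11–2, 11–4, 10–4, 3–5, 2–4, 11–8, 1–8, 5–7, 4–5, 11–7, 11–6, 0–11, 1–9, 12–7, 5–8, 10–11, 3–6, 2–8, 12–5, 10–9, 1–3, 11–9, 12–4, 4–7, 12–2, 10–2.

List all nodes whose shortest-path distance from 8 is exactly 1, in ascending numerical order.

Level 0: 8
Level 1: 1, 2, 5, 9, 11, 12
Level 2: 0, 3, 4, 6, 7, 10

1, 2, 5, 9, 11, 12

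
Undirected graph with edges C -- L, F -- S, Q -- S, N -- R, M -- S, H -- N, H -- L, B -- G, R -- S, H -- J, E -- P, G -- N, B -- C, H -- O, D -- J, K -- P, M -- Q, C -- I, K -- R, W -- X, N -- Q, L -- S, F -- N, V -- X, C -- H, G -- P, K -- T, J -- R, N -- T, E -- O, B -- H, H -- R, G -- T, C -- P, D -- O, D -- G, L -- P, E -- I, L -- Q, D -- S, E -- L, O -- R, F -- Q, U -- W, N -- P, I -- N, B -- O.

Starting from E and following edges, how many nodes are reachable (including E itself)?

BFS from E visits: E, I, L, O, P, C, N, H, Q, S, B, D, R, G, K, F, T, J, M
Reachable nodes: 19 of 23 total.

19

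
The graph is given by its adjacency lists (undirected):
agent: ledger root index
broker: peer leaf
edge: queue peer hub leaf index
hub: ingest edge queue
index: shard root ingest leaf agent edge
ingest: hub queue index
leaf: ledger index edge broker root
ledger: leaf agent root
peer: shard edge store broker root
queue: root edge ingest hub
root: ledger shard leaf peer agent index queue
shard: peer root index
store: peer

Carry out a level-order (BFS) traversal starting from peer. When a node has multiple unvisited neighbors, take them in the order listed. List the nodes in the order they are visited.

peer → shard → edge → store → broker → root → index → queue → hub → leaf → ledger → agent → ingest

Visit peer; enqueue shard, edge, store, broker, root → queue [shard, edge, store, broker, root]
Visit shard; enqueue index → queue [edge, store, broker, root, index]
Visit edge; enqueue queue, hub, leaf → queue [store, broker, root, index, queue, hub, leaf]
Visit store → queue [broker, root, index, queue, hub, leaf]
Visit broker → queue [root, index, queue, hub, leaf]
Visit root; enqueue ledger, agent → queue [index, queue, hub, leaf, ledger, agent]
Visit index; enqueue ingest → queue [queue, hub, leaf, ledger, agent, ingest]
Visit queue → queue [hub, leaf, ledger, agent, ingest]
Visit hub → queue [leaf, ledger, agent, ingest]
Visit leaf → queue [ledger, agent, ingest]
Visit ledger → queue [agent, ingest]
Visit agent → queue [ingest]
Visit ingest → queue []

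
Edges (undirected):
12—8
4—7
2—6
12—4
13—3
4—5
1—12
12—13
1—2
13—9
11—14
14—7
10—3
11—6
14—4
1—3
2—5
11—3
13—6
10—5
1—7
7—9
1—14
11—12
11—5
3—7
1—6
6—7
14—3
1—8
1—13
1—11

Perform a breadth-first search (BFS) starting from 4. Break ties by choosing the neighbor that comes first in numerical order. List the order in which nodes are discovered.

4 5 7 12 14 2 10 11 1 3 6 9 8 13

Visit 4; enqueue 5, 7, 12, 14 → queue [5, 7, 12, 14]
Visit 5; enqueue 2, 10, 11 → queue [7, 12, 14, 2, 10, 11]
Visit 7; enqueue 1, 3, 6, 9 → queue [12, 14, 2, 10, 11, 1, 3, 6, 9]
Visit 12; enqueue 8, 13 → queue [14, 2, 10, 11, 1, 3, 6, 9, 8, 13]
Visit 14 → queue [2, 10, 11, 1, 3, 6, 9, 8, 13]
Visit 2 → queue [10, 11, 1, 3, 6, 9, 8, 13]
Visit 10 → queue [11, 1, 3, 6, 9, 8, 13]
Visit 11 → queue [1, 3, 6, 9, 8, 13]
Visit 1 → queue [3, 6, 9, 8, 13]
Visit 3 → queue [6, 9, 8, 13]
Visit 6 → queue [9, 8, 13]
Visit 9 → queue [8, 13]
Visit 8 → queue [13]
Visit 13 → queue []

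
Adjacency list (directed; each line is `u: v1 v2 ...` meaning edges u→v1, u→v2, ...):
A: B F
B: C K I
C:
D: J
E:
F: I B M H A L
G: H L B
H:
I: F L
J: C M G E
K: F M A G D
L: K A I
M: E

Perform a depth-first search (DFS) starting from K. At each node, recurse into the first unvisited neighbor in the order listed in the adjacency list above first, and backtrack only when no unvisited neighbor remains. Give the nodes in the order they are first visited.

K, F, I, L, A, B, C, M, E, H, G, D, J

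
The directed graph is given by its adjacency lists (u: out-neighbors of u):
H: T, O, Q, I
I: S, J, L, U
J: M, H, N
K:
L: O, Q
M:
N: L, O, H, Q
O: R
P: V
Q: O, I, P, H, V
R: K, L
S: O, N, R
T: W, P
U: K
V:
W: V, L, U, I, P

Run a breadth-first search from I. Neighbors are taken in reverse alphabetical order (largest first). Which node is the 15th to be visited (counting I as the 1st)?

T

Visit I; enqueue U, S, L, J → queue [U, S, L, J]
Visit U; enqueue K → queue [S, L, J, K]
Visit S; enqueue R, O, N → queue [L, J, K, R, O, N]
Visit L; enqueue Q → queue [J, K, R, O, N, Q]
Visit J; enqueue M, H → queue [K, R, O, N, Q, M, H]
Visit K → queue [R, O, N, Q, M, H]
Visit R → queue [O, N, Q, M, H]
Visit O → queue [N, Q, M, H]
Visit N → queue [Q, M, H]
Visit Q; enqueue V, P → queue [M, H, V, P]
Visit M → queue [H, V, P]
Visit H; enqueue T → queue [V, P, T]
Visit V → queue [P, T]
Visit P → queue [T]
Visit T; enqueue W → queue [W]
Visit W → queue []

Visit order: I, U, S, L, J, K, R, O, N, Q, M, H, V, P, T, W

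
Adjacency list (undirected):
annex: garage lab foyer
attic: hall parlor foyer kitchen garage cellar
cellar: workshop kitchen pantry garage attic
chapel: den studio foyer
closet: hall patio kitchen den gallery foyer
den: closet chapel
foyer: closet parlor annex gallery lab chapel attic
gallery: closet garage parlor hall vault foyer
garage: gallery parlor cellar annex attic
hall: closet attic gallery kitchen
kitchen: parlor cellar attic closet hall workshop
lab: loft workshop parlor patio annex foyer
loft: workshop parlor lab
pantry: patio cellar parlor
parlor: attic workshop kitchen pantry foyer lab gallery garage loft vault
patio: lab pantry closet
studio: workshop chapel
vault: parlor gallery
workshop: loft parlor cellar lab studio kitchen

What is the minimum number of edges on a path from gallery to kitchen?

Level 0: gallery
Level 1: closet, foyer, garage, hall, parlor, vault
Level 2: annex, attic, cellar, chapel, den, kitchen, lab, loft, pantry, patio, workshop
Level 3: studio
kitchen first appears at level 2.

2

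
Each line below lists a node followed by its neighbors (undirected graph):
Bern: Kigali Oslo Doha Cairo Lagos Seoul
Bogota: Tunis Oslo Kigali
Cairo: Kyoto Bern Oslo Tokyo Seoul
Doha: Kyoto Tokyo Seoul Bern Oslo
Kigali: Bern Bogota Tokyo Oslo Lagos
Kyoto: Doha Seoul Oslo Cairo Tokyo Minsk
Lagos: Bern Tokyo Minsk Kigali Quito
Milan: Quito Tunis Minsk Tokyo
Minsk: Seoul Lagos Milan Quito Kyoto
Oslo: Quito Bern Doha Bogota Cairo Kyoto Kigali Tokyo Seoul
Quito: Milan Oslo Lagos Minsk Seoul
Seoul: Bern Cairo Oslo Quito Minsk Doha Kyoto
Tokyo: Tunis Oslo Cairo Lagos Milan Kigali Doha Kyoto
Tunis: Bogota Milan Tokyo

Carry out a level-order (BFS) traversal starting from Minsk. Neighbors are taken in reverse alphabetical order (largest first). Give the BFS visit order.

Minsk -> Seoul -> Quito -> Milan -> Lagos -> Kyoto -> Oslo -> Doha -> Cairo -> Bern -> Tunis -> Tokyo -> Kigali -> Bogota

Visit Minsk; enqueue Seoul, Quito, Milan, Lagos, Kyoto → queue [Seoul, Quito, Milan, Lagos, Kyoto]
Visit Seoul; enqueue Oslo, Doha, Cairo, Bern → queue [Quito, Milan, Lagos, Kyoto, Oslo, Doha, Cairo, Bern]
Visit Quito → queue [Milan, Lagos, Kyoto, Oslo, Doha, Cairo, Bern]
Visit Milan; enqueue Tunis, Tokyo → queue [Lagos, Kyoto, Oslo, Doha, Cairo, Bern, Tunis, Tokyo]
Visit Lagos; enqueue Kigali → queue [Kyoto, Oslo, Doha, Cairo, Bern, Tunis, Tokyo, Kigali]
Visit Kyoto → queue [Oslo, Doha, Cairo, Bern, Tunis, Tokyo, Kigali]
Visit Oslo; enqueue Bogota → queue [Doha, Cairo, Bern, Tunis, Tokyo, Kigali, Bogota]
Visit Doha → queue [Cairo, Bern, Tunis, Tokyo, Kigali, Bogota]
Visit Cairo → queue [Bern, Tunis, Tokyo, Kigali, Bogota]
Visit Bern → queue [Tunis, Tokyo, Kigali, Bogota]
Visit Tunis → queue [Tokyo, Kigali, Bogota]
Visit Tokyo → queue [Kigali, Bogota]
Visit Kigali → queue [Bogota]
Visit Bogota → queue []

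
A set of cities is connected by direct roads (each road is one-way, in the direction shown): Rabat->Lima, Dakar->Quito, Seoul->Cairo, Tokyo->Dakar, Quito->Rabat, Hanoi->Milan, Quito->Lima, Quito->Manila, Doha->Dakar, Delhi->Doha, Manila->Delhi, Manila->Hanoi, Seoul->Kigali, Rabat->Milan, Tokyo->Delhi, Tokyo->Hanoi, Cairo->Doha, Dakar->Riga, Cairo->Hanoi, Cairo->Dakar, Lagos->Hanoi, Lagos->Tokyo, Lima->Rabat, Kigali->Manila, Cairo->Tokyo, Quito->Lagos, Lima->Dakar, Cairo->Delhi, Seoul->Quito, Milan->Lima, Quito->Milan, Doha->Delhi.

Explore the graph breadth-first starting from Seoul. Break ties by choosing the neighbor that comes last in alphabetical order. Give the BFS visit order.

Seoul → Quito → Kigali → Cairo → Rabat → Milan → Manila → Lima → Lagos → Tokyo → Hanoi → Doha → Delhi → Dakar → Riga

Visit Seoul; enqueue Quito, Kigali, Cairo → queue [Quito, Kigali, Cairo]
Visit Quito; enqueue Rabat, Milan, Manila, Lima, Lagos → queue [Kigali, Cairo, Rabat, Milan, Manila, Lima, Lagos]
Visit Kigali → queue [Cairo, Rabat, Milan, Manila, Lima, Lagos]
Visit Cairo; enqueue Tokyo, Hanoi, Doha, Delhi, Dakar → queue [Rabat, Milan, Manila, Lima, Lagos, Tokyo, Hanoi, Doha, Delhi, Dakar]
Visit Rabat → queue [Milan, Manila, Lima, Lagos, Tokyo, Hanoi, Doha, Delhi, Dakar]
Visit Milan → queue [Manila, Lima, Lagos, Tokyo, Hanoi, Doha, Delhi, Dakar]
Visit Manila → queue [Lima, Lagos, Tokyo, Hanoi, Doha, Delhi, Dakar]
Visit Lima → queue [Lagos, Tokyo, Hanoi, Doha, Delhi, Dakar]
Visit Lagos → queue [Tokyo, Hanoi, Doha, Delhi, Dakar]
Visit Tokyo → queue [Hanoi, Doha, Delhi, Dakar]
Visit Hanoi → queue [Doha, Delhi, Dakar]
Visit Doha → queue [Delhi, Dakar]
Visit Delhi → queue [Dakar]
Visit Dakar; enqueue Riga → queue [Riga]
Visit Riga → queue []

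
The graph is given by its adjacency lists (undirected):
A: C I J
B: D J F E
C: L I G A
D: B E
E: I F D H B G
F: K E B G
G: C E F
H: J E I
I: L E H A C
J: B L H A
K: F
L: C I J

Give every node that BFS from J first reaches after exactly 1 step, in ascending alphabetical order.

Level 0: J
Level 1: A, B, H, L
Level 2: C, D, E, F, I
Level 3: G, K

A, B, H, L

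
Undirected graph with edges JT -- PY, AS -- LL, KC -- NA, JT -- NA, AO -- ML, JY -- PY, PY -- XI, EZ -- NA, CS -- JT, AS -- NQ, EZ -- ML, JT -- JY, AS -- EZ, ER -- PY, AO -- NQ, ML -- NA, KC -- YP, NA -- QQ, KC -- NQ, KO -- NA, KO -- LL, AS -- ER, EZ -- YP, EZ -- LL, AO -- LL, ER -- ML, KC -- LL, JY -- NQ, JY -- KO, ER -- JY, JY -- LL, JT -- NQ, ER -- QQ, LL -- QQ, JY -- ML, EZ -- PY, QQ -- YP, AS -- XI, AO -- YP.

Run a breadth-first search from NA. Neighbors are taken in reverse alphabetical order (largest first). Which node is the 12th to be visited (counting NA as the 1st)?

Visit NA; enqueue QQ, ML, KO, KC, JT, EZ → queue [QQ, ML, KO, KC, JT, EZ]
Visit QQ; enqueue YP, LL, ER → queue [ML, KO, KC, JT, EZ, YP, LL, ER]
Visit ML; enqueue JY, AO → queue [KO, KC, JT, EZ, YP, LL, ER, JY, AO]
Visit KO → queue [KC, JT, EZ, YP, LL, ER, JY, AO]
Visit KC; enqueue NQ → queue [JT, EZ, YP, LL, ER, JY, AO, NQ]
Visit JT; enqueue PY, CS → queue [EZ, YP, LL, ER, JY, AO, NQ, PY, CS]
Visit EZ; enqueue AS → queue [YP, LL, ER, JY, AO, NQ, PY, CS, AS]
Visit YP → queue [LL, ER, JY, AO, NQ, PY, CS, AS]
Visit LL → queue [ER, JY, AO, NQ, PY, CS, AS]
Visit ER → queue [JY, AO, NQ, PY, CS, AS]
Visit JY → queue [AO, NQ, PY, CS, AS]
Visit AO → queue [NQ, PY, CS, AS]
Visit NQ → queue [PY, CS, AS]
Visit PY; enqueue XI → queue [CS, AS, XI]
Visit CS → queue [AS, XI]
Visit AS → queue [XI]
Visit XI → queue []

Visit order: NA, QQ, ML, KO, KC, JT, EZ, YP, LL, ER, JY, AO, NQ, PY, CS, AS, XI

AO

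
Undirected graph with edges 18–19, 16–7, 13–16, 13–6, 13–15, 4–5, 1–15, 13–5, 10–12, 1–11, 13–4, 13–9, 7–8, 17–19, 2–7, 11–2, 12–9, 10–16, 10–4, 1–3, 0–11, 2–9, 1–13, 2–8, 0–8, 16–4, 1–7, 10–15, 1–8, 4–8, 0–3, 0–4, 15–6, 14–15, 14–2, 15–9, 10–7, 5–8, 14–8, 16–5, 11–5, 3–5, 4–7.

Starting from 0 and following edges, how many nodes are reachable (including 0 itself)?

17

BFS from 0 visits: 0, 3, 4, 8, 11, 1, 5, 7, 10, 13, 16, 2, 14, 15, 12, 6, 9
Reachable nodes: 17 of 20 total.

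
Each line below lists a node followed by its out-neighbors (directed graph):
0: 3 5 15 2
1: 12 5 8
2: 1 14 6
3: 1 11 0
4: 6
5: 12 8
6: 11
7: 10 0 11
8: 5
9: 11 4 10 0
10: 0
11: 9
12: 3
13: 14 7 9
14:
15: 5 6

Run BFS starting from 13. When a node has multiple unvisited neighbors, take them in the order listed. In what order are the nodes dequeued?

13 → 14 → 7 → 9 → 10 → 0 → 11 → 4 → 3 → 5 → 15 → 2 → 6 → 1 → 12 → 8

Visit 13; enqueue 14, 7, 9 → queue [14, 7, 9]
Visit 14 → queue [7, 9]
Visit 7; enqueue 10, 0, 11 → queue [9, 10, 0, 11]
Visit 9; enqueue 4 → queue [10, 0, 11, 4]
Visit 10 → queue [0, 11, 4]
Visit 0; enqueue 3, 5, 15, 2 → queue [11, 4, 3, 5, 15, 2]
Visit 11 → queue [4, 3, 5, 15, 2]
Visit 4; enqueue 6 → queue [3, 5, 15, 2, 6]
Visit 3; enqueue 1 → queue [5, 15, 2, 6, 1]
Visit 5; enqueue 12, 8 → queue [15, 2, 6, 1, 12, 8]
Visit 15 → queue [2, 6, 1, 12, 8]
Visit 2 → queue [6, 1, 12, 8]
Visit 6 → queue [1, 12, 8]
Visit 1 → queue [12, 8]
Visit 12 → queue [8]
Visit 8 → queue []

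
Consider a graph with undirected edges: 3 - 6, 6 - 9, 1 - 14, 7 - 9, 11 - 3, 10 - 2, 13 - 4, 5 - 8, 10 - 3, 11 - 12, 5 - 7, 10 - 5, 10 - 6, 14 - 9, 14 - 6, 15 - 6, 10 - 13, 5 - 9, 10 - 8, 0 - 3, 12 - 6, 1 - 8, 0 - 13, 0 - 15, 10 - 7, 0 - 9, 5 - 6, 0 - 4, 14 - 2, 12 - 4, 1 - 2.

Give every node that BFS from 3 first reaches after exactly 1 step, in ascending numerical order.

Level 0: 3
Level 1: 0, 6, 10, 11
Level 2: 2, 4, 5, 7, 8, 9, 12, 13, 14, 15
Level 3: 1

0, 6, 10, 11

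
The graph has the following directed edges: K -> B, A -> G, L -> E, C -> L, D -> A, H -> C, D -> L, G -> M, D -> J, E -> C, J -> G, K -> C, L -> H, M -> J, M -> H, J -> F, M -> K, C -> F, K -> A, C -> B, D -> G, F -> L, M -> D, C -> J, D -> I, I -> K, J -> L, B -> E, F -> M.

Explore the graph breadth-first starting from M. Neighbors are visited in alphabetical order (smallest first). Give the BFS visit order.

Visit M; enqueue D, H, J, K → queue [D, H, J, K]
Visit D; enqueue A, G, I, L → queue [H, J, K, A, G, I, L]
Visit H; enqueue C → queue [J, K, A, G, I, L, C]
Visit J; enqueue F → queue [K, A, G, I, L, C, F]
Visit K; enqueue B → queue [A, G, I, L, C, F, B]
Visit A → queue [G, I, L, C, F, B]
Visit G → queue [I, L, C, F, B]
Visit I → queue [L, C, F, B]
Visit L; enqueue E → queue [C, F, B, E]
Visit C → queue [F, B, E]
Visit F → queue [B, E]
Visit B → queue [E]
Visit E → queue []

M D H J K A G I L C F B E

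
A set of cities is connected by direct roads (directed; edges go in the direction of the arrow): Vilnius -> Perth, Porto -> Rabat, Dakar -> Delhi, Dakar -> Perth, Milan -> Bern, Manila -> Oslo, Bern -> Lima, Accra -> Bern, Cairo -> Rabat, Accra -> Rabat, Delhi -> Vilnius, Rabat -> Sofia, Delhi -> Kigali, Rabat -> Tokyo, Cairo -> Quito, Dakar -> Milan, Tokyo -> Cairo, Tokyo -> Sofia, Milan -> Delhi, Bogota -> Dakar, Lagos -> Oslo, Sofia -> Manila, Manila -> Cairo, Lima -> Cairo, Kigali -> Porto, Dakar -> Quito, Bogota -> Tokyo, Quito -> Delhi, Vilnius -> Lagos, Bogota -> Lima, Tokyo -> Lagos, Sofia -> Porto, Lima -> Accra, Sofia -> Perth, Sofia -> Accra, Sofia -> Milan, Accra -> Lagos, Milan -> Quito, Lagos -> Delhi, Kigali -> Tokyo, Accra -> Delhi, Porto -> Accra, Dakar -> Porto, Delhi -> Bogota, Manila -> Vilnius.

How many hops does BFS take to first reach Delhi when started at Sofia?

Level 0: Sofia
Level 1: Accra, Manila, Milan, Perth, Porto
Level 2: Bern, Cairo, Delhi, Lagos, Oslo, Quito, Rabat, Vilnius
Level 3: Bogota, Kigali, Lima, Tokyo
Level 4: Dakar
Delhi first appears at level 2.

2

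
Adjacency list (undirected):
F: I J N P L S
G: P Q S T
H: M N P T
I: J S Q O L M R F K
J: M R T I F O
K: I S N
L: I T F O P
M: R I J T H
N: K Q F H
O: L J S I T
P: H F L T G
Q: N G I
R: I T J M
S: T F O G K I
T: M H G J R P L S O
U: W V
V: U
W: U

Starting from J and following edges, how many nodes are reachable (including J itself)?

15

BFS from J visits: J, T, R, O, M, I, F, S, P, L, H, G, Q, K, N
Reachable nodes: 15 of 18 total.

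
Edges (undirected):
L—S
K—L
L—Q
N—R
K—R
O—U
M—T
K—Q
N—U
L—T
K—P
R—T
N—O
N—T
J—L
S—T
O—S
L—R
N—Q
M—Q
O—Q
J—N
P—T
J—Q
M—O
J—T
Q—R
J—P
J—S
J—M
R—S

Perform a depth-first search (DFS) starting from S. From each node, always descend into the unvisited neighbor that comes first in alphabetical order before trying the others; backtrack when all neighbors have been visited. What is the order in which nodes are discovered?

Visit S
S → J
J → L
L → K
K → P
P → T
T → M
M → O
O → N
N → Q
Q → R
N → U

S, J, L, K, P, T, M, O, N, Q, R, U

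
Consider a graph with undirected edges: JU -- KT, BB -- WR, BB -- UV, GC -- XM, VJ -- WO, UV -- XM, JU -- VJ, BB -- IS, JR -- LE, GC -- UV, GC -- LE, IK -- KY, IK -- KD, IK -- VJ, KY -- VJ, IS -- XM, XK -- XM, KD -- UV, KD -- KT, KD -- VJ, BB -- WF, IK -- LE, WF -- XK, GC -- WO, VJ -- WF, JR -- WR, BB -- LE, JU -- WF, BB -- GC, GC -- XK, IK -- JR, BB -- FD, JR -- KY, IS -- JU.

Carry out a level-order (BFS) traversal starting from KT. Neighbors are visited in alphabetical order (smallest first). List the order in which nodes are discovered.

Visit KT; enqueue JU, KD → queue [JU, KD]
Visit JU; enqueue IS, VJ, WF → queue [KD, IS, VJ, WF]
Visit KD; enqueue IK, UV → queue [IS, VJ, WF, IK, UV]
Visit IS; enqueue BB, XM → queue [VJ, WF, IK, UV, BB, XM]
Visit VJ; enqueue KY, WO → queue [WF, IK, UV, BB, XM, KY, WO]
Visit WF; enqueue XK → queue [IK, UV, BB, XM, KY, WO, XK]
Visit IK; enqueue JR, LE → queue [UV, BB, XM, KY, WO, XK, JR, LE]
Visit UV; enqueue GC → queue [BB, XM, KY, WO, XK, JR, LE, GC]
Visit BB; enqueue FD, WR → queue [XM, KY, WO, XK, JR, LE, GC, FD, WR]
Visit XM → queue [KY, WO, XK, JR, LE, GC, FD, WR]
Visit KY → queue [WO, XK, JR, LE, GC, FD, WR]
Visit WO → queue [XK, JR, LE, GC, FD, WR]
Visit XK → queue [JR, LE, GC, FD, WR]
Visit JR → queue [LE, GC, FD, WR]
Visit LE → queue [GC, FD, WR]
Visit GC → queue [FD, WR]
Visit FD → queue [WR]
Visit WR → queue []

KT JU KD IS VJ WF IK UV BB XM KY WO XK JR LE GC FD WR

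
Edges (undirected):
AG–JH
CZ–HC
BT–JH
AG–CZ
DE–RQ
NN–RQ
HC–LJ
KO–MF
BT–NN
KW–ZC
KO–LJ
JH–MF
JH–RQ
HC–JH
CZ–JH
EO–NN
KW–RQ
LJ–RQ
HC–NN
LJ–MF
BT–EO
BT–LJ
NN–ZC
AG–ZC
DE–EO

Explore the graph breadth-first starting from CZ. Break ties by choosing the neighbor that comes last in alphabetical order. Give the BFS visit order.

CZ, JH, HC, AG, RQ, MF, BT, NN, LJ, ZC, KW, DE, KO, EO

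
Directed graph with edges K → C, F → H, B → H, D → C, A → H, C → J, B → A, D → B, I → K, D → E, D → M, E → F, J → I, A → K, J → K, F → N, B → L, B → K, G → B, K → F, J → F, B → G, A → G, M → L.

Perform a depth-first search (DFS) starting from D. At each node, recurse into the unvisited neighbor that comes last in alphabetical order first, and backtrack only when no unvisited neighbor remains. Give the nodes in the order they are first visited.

D -> M -> L -> E -> F -> N -> H -> C -> J -> K -> I -> B -> G -> A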